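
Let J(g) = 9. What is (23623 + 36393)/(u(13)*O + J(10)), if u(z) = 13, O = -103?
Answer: -30008/665 ≈ -45.125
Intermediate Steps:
(23623 + 36393)/(u(13)*O + J(10)) = (23623 + 36393)/(13*(-103) + 9) = 60016/(-1339 + 9) = 60016/(-1330) = 60016*(-1/1330) = -30008/665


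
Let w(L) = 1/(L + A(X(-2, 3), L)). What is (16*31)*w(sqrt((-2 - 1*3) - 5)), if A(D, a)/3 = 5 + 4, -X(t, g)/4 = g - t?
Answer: 13392/739 - 496*I*sqrt(10)/739 ≈ 18.122 - 2.1224*I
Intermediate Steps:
X(t, g) = -4*g + 4*t (X(t, g) = -4*(g - t) = -4*g + 4*t)
A(D, a) = 27 (A(D, a) = 3*(5 + 4) = 3*9 = 27)
w(L) = 1/(27 + L) (w(L) = 1/(L + 27) = 1/(27 + L))
(16*31)*w(sqrt((-2 - 1*3) - 5)) = (16*31)/(27 + sqrt((-2 - 1*3) - 5)) = 496/(27 + sqrt((-2 - 3) - 5)) = 496/(27 + sqrt(-5 - 5)) = 496/(27 + sqrt(-10)) = 496/(27 + I*sqrt(10))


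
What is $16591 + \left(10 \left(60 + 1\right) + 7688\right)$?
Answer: $24889$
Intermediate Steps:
$16591 + \left(10 \left(60 + 1\right) + 7688\right) = 16591 + \left(10 \cdot 61 + 7688\right) = 16591 + \left(610 + 7688\right) = 16591 + 8298 = 24889$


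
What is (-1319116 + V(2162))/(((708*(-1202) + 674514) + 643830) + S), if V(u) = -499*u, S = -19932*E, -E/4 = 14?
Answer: -399659/263920 ≈ -1.5143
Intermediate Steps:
E = -56 (E = -4*14 = -56)
S = 1116192 (S = -19932*(-56) = 1116192)
(-1319116 + V(2162))/(((708*(-1202) + 674514) + 643830) + S) = (-1319116 - 499*2162)/(((708*(-1202) + 674514) + 643830) + 1116192) = (-1319116 - 1078838)/(((-851016 + 674514) + 643830) + 1116192) = -2397954/((-176502 + 643830) + 1116192) = -2397954/(467328 + 1116192) = -2397954/1583520 = -2397954*1/1583520 = -399659/263920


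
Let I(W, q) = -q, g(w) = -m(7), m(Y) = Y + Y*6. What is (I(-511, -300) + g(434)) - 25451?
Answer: -25200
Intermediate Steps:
m(Y) = 7*Y (m(Y) = Y + 6*Y = 7*Y)
g(w) = -49 (g(w) = -7*7 = -1*49 = -49)
(I(-511, -300) + g(434)) - 25451 = (-1*(-300) - 49) - 25451 = (300 - 49) - 25451 = 251 - 25451 = -25200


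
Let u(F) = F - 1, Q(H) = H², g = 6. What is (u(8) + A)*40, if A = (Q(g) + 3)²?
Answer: 61120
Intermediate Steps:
A = 1521 (A = (6² + 3)² = (36 + 3)² = 39² = 1521)
u(F) = -1 + F
(u(8) + A)*40 = ((-1 + 8) + 1521)*40 = (7 + 1521)*40 = 1528*40 = 61120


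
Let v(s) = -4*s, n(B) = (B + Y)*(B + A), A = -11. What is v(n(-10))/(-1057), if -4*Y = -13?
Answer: 81/151 ≈ 0.53642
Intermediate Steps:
Y = 13/4 (Y = -1/4*(-13) = 13/4 ≈ 3.2500)
n(B) = (-11 + B)*(13/4 + B) (n(B) = (B + 13/4)*(B - 11) = (13/4 + B)*(-11 + B) = (-11 + B)*(13/4 + B))
v(n(-10))/(-1057) = -4*(-143/4 + (-10)**2 - 31/4*(-10))/(-1057) = -4*(-143/4 + 100 + 155/2)*(-1/1057) = -4*567/4*(-1/1057) = -567*(-1/1057) = 81/151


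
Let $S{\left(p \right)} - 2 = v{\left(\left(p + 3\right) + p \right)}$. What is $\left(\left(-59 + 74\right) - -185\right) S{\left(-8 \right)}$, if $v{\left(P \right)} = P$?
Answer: $-2200$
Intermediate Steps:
$S{\left(p \right)} = 5 + 2 p$ ($S{\left(p \right)} = 2 + \left(\left(p + 3\right) + p\right) = 2 + \left(\left(3 + p\right) + p\right) = 2 + \left(3 + 2 p\right) = 5 + 2 p$)
$\left(\left(-59 + 74\right) - -185\right) S{\left(-8 \right)} = \left(\left(-59 + 74\right) - -185\right) \left(5 + 2 \left(-8\right)\right) = \left(15 + 185\right) \left(5 - 16\right) = 200 \left(-11\right) = -2200$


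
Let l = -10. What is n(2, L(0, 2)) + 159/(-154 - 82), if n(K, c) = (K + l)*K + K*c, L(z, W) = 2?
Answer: -2991/236 ≈ -12.674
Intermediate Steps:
n(K, c) = K*c + K*(-10 + K) (n(K, c) = (K - 10)*K + K*c = (-10 + K)*K + K*c = K*(-10 + K) + K*c = K*c + K*(-10 + K))
n(2, L(0, 2)) + 159/(-154 - 82) = 2*(-10 + 2 + 2) + 159/(-154 - 82) = 2*(-6) + 159/(-236) = -12 + 159*(-1/236) = -12 - 159/236 = -2991/236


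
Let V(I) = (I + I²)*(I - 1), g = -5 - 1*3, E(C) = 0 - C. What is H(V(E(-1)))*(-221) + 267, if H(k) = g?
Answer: 2035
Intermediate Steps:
E(C) = -C
g = -8 (g = -5 - 3 = -8)
V(I) = (-1 + I)*(I + I²) (V(I) = (I + I²)*(-1 + I) = (-1 + I)*(I + I²))
H(k) = -8
H(V(E(-1)))*(-221) + 267 = -8*(-221) + 267 = 1768 + 267 = 2035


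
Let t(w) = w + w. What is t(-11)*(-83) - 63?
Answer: 1763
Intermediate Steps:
t(w) = 2*w
t(-11)*(-83) - 63 = (2*(-11))*(-83) - 63 = -22*(-83) - 63 = 1826 - 63 = 1763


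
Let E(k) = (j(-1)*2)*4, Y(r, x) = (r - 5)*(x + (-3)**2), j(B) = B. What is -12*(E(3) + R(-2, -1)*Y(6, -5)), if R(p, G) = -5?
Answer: 336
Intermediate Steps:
Y(r, x) = (-5 + r)*(9 + x) (Y(r, x) = (-5 + r)*(x + 9) = (-5 + r)*(9 + x))
E(k) = -8 (E(k) = -1*2*4 = -2*4 = -8)
-12*(E(3) + R(-2, -1)*Y(6, -5)) = -12*(-8 - 5*(-45 - 5*(-5) + 9*6 + 6*(-5))) = -12*(-8 - 5*(-45 + 25 + 54 - 30)) = -12*(-8 - 5*4) = -12*(-8 - 20) = -12*(-28) = 336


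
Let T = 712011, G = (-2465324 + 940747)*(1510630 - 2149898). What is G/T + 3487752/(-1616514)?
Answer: 15445819058479016/11284075977 ≈ 1.3688e+6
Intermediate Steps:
G = 974613289636 (G = -1524577*(-639268) = 974613289636)
G/T + 3487752/(-1616514) = 974613289636/712011 + 3487752/(-1616514) = 974613289636*(1/712011) + 3487752*(-1/1616514) = 57330193508/41883 - 581292/269419 = 15445819058479016/11284075977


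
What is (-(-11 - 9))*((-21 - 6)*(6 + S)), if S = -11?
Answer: 2700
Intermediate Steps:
(-(-11 - 9))*((-21 - 6)*(6 + S)) = (-(-11 - 9))*((-21 - 6)*(6 - 11)) = (-1*(-20))*(-27*(-5)) = 20*135 = 2700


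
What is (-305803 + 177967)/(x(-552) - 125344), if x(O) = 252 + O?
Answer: 31959/31411 ≈ 1.0174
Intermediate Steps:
(-305803 + 177967)/(x(-552) - 125344) = (-305803 + 177967)/((252 - 552) - 125344) = -127836/(-300 - 125344) = -127836/(-125644) = -127836*(-1/125644) = 31959/31411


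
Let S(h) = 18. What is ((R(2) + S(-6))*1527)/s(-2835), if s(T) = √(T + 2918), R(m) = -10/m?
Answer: 19851*√83/83 ≈ 2178.9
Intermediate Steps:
s(T) = √(2918 + T)
((R(2) + S(-6))*1527)/s(-2835) = ((-10/2 + 18)*1527)/(√(2918 - 2835)) = ((-10*½ + 18)*1527)/(√83) = ((-5 + 18)*1527)*(√83/83) = (13*1527)*(√83/83) = 19851*(√83/83) = 19851*√83/83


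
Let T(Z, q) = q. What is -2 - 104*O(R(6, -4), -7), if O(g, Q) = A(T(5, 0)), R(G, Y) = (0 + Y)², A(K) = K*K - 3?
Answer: 310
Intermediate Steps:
A(K) = -3 + K² (A(K) = K² - 3 = -3 + K²)
R(G, Y) = Y²
O(g, Q) = -3 (O(g, Q) = -3 + 0² = -3 + 0 = -3)
-2 - 104*O(R(6, -4), -7) = -2 - 104*(-3) = -2 + 312 = 310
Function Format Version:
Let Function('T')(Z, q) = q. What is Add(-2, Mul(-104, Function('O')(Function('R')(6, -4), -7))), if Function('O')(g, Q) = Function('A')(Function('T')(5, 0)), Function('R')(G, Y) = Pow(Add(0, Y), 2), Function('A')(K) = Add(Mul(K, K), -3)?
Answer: 310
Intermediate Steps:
Function('A')(K) = Add(-3, Pow(K, 2)) (Function('A')(K) = Add(Pow(K, 2), -3) = Add(-3, Pow(K, 2)))
Function('R')(G, Y) = Pow(Y, 2)
Function('O')(g, Q) = -3 (Function('O')(g, Q) = Add(-3, Pow(0, 2)) = Add(-3, 0) = -3)
Add(-2, Mul(-104, Function('O')(Function('R')(6, -4), -7))) = Add(-2, Mul(-104, -3)) = Add(-2, 312) = 310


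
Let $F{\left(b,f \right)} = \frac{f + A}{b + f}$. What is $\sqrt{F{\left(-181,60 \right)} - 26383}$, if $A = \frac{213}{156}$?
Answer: $\frac{3 i \sqrt{239785039}}{286} \approx 162.43 i$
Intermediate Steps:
$A = \frac{71}{52}$ ($A = 213 \cdot \frac{1}{156} = \frac{71}{52} \approx 1.3654$)
$F{\left(b,f \right)} = \frac{\frac{71}{52} + f}{b + f}$ ($F{\left(b,f \right)} = \frac{f + \frac{71}{52}}{b + f} = \frac{\frac{71}{52} + f}{b + f}$)
$\sqrt{F{\left(-181,60 \right)} - 26383} = \sqrt{\frac{\frac{71}{52} + 60}{-181 + 60} - 26383} = \sqrt{\frac{1}{-121} \cdot \frac{3191}{52} - 26383} = \sqrt{\left(- \frac{1}{121}\right) \frac{3191}{52} - 26383} = \sqrt{- \frac{3191}{6292} - 26383} = \sqrt{- \frac{166005027}{6292}} = \frac{3 i \sqrt{239785039}}{286}$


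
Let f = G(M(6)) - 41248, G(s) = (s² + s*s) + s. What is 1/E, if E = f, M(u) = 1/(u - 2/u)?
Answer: -289/11920603 ≈ -2.4244e-5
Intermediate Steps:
G(s) = s + 2*s² (G(s) = (s² + s²) + s = 2*s² + s = s + 2*s²)
f = -11920603/289 (f = (6/(-2 + 6²))*(1 + 2*(6/(-2 + 6²))) - 41248 = (6/(-2 + 36))*(1 + 2*(6/(-2 + 36))) - 41248 = (6/34)*(1 + 2*(6/34)) - 41248 = (6*(1/34))*(1 + 2*(6*(1/34))) - 41248 = 3*(1 + 2*(3/17))/17 - 41248 = 3*(1 + 6/17)/17 - 41248 = (3/17)*(23/17) - 41248 = 69/289 - 41248 = -11920603/289 ≈ -41248.)
E = -11920603/289 ≈ -41248.
1/E = 1/(-11920603/289) = -289/11920603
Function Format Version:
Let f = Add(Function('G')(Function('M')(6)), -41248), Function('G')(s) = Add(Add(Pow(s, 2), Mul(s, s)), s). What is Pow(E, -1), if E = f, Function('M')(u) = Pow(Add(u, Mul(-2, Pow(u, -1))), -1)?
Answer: Rational(-289, 11920603) ≈ -2.4244e-5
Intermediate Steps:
Function('G')(s) = Add(s, Mul(2, Pow(s, 2))) (Function('G')(s) = Add(Add(Pow(s, 2), Pow(s, 2)), s) = Add(Mul(2, Pow(s, 2)), s) = Add(s, Mul(2, Pow(s, 2))))
f = Rational(-11920603, 289) (f = Add(Mul(Mul(6, Pow(Add(-2, Pow(6, 2)), -1)), Add(1, Mul(2, Mul(6, Pow(Add(-2, Pow(6, 2)), -1))))), -41248) = Add(Mul(Mul(6, Pow(Add(-2, 36), -1)), Add(1, Mul(2, Mul(6, Pow(Add(-2, 36), -1))))), -41248) = Add(Mul(Mul(6, Pow(34, -1)), Add(1, Mul(2, Mul(6, Pow(34, -1))))), -41248) = Add(Mul(Mul(6, Rational(1, 34)), Add(1, Mul(2, Mul(6, Rational(1, 34))))), -41248) = Add(Mul(Rational(3, 17), Add(1, Mul(2, Rational(3, 17)))), -41248) = Add(Mul(Rational(3, 17), Add(1, Rational(6, 17))), -41248) = Add(Mul(Rational(3, 17), Rational(23, 17)), -41248) = Add(Rational(69, 289), -41248) = Rational(-11920603, 289) ≈ -41248.)
E = Rational(-11920603, 289) ≈ -41248.
Pow(E, -1) = Pow(Rational(-11920603, 289), -1) = Rational(-289, 11920603)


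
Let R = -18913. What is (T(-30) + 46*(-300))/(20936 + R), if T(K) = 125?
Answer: -13675/2023 ≈ -6.7598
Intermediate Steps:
(T(-30) + 46*(-300))/(20936 + R) = (125 + 46*(-300))/(20936 - 18913) = (125 - 13800)/2023 = -13675*1/2023 = -13675/2023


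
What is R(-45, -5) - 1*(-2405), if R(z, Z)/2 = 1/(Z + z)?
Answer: 60124/25 ≈ 2405.0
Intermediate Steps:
R(z, Z) = 2/(Z + z)
R(-45, -5) - 1*(-2405) = 2/(-5 - 45) - 1*(-2405) = 2/(-50) + 2405 = 2*(-1/50) + 2405 = -1/25 + 2405 = 60124/25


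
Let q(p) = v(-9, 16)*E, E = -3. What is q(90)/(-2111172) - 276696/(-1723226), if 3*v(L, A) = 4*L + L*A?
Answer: 24326777793/151584436703 ≈ 0.16048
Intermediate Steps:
v(L, A) = 4*L/3 + A*L/3 (v(L, A) = (4*L + L*A)/3 = (4*L + A*L)/3 = 4*L/3 + A*L/3)
q(p) = 180 (q(p) = ((⅓)*(-9)*(4 + 16))*(-3) = ((⅓)*(-9)*20)*(-3) = -60*(-3) = 180)
q(90)/(-2111172) - 276696/(-1723226) = 180/(-2111172) - 276696/(-1723226) = 180*(-1/2111172) - 276696*(-1/1723226) = -15/175931 + 138348/861613 = 24326777793/151584436703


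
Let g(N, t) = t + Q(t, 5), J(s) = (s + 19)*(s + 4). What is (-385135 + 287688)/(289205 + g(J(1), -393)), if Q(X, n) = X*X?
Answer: -13921/63323 ≈ -0.21984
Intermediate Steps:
Q(X, n) = X²
J(s) = (4 + s)*(19 + s) (J(s) = (19 + s)*(4 + s) = (4 + s)*(19 + s))
g(N, t) = t + t²
(-385135 + 287688)/(289205 + g(J(1), -393)) = (-385135 + 287688)/(289205 - 393*(1 - 393)) = -97447/(289205 - 393*(-392)) = -97447/(289205 + 154056) = -97447/443261 = -97447*1/443261 = -13921/63323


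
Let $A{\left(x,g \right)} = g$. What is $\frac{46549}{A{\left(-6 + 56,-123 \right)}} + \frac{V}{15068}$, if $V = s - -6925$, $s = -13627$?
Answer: $- \frac{351112339}{926682} \approx -378.89$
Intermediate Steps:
$V = -6702$ ($V = -13627 - -6925 = -13627 + 6925 = -6702$)
$\frac{46549}{A{\left(-6 + 56,-123 \right)}} + \frac{V}{15068} = \frac{46549}{-123} - \frac{6702}{15068} = 46549 \left(- \frac{1}{123}\right) - \frac{3351}{7534} = - \frac{46549}{123} - \frac{3351}{7534} = - \frac{351112339}{926682}$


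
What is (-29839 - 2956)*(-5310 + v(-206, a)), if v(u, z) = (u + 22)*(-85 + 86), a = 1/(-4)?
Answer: 180175730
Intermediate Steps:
a = -1/4 ≈ -0.25000
v(u, z) = 22 + u (v(u, z) = (22 + u)*1 = 22 + u)
(-29839 - 2956)*(-5310 + v(-206, a)) = (-29839 - 2956)*(-5310 + (22 - 206)) = -32795*(-5310 - 184) = -32795*(-5494) = 180175730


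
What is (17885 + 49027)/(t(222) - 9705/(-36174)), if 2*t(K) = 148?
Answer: 268941632/298509 ≈ 900.95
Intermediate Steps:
t(K) = 74 (t(K) = (½)*148 = 74)
(17885 + 49027)/(t(222) - 9705/(-36174)) = (17885 + 49027)/(74 - 9705/(-36174)) = 66912/(74 - 9705*(-1/36174)) = 66912/(74 + 3235/12058) = 66912/(895527/12058) = 66912*(12058/895527) = 268941632/298509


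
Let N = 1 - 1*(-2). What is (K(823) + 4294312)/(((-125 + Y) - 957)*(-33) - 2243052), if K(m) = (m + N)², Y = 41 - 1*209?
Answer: -2488294/1100901 ≈ -2.2602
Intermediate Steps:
Y = -168 (Y = 41 - 209 = -168)
N = 3 (N = 1 + 2 = 3)
K(m) = (3 + m)² (K(m) = (m + 3)² = (3 + m)²)
(K(823) + 4294312)/(((-125 + Y) - 957)*(-33) - 2243052) = ((3 + 823)² + 4294312)/(((-125 - 168) - 957)*(-33) - 2243052) = (826² + 4294312)/((-293 - 957)*(-33) - 2243052) = (682276 + 4294312)/(-1250*(-33) - 2243052) = 4976588/(41250 - 2243052) = 4976588/(-2201802) = 4976588*(-1/2201802) = -2488294/1100901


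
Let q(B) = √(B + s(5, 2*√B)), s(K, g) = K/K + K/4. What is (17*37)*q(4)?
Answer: 3145/2 ≈ 1572.5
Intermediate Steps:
s(K, g) = 1 + K/4 (s(K, g) = 1 + K*(¼) = 1 + K/4)
q(B) = √(9/4 + B) (q(B) = √(B + (1 + (¼)*5)) = √(B + (1 + 5/4)) = √(B + 9/4) = √(9/4 + B))
(17*37)*q(4) = (17*37)*(√(9 + 4*4)/2) = 629*(√(9 + 16)/2) = 629*(√25/2) = 629*((½)*5) = 629*(5/2) = 3145/2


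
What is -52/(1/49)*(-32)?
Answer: 81536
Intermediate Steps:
-52/(1/49)*(-32) = -52/1/49*(-32) = -52*49*(-32) = -4*637*(-32) = -2548*(-32) = 81536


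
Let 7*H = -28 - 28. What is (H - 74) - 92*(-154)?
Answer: 14086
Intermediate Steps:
H = -8 (H = (-28 - 28)/7 = (1/7)*(-56) = -8)
(H - 74) - 92*(-154) = (-8 - 74) - 92*(-154) = -82 + 14168 = 14086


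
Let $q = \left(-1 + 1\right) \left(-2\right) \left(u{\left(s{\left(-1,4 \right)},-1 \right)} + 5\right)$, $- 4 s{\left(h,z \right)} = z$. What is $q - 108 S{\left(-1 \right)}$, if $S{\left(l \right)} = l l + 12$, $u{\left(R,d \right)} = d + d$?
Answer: $-1404$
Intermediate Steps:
$s{\left(h,z \right)} = - \frac{z}{4}$
$u{\left(R,d \right)} = 2 d$
$S{\left(l \right)} = 12 + l^{2}$ ($S{\left(l \right)} = l^{2} + 12 = 12 + l^{2}$)
$q = 0$ ($q = \left(-1 + 1\right) \left(-2\right) \left(2 \left(-1\right) + 5\right) = 0 \left(-2\right) \left(-2 + 5\right) = 0 \cdot 3 = 0$)
$q - 108 S{\left(-1 \right)} = 0 - 108 \left(12 + \left(-1\right)^{2}\right) = 0 - 108 \left(12 + 1\right) = 0 - 1404 = -1404$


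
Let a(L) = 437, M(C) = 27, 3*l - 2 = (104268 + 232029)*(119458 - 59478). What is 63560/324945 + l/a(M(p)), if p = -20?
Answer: 436966416220250/28400193 ≈ 1.5386e+7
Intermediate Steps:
l = 20171094062/3 (l = ⅔ + ((104268 + 232029)*(119458 - 59478))/3 = ⅔ + (336297*59980)/3 = ⅔ + (⅓)*20171094060 = ⅔ + 6723698020 = 20171094062/3 ≈ 6.7237e+9)
63560/324945 + l/a(M(p)) = 63560/324945 + (20171094062/3)/437 = 63560*(1/324945) + (20171094062/3)*(1/437) = 12712/64989 + 20171094062/1311 = 436966416220250/28400193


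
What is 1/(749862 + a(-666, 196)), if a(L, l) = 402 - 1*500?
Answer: 1/749764 ≈ 1.3338e-6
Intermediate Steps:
a(L, l) = -98 (a(L, l) = 402 - 500 = -98)
1/(749862 + a(-666, 196)) = 1/(749862 - 98) = 1/749764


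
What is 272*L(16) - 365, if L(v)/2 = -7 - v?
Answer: -12877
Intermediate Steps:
L(v) = -14 - 2*v (L(v) = 2*(-7 - v) = -14 - 2*v)
272*L(16) - 365 = 272*(-14 - 2*16) - 365 = 272*(-14 - 32) - 365 = 272*(-46) - 365 = -12512 - 365 = -12877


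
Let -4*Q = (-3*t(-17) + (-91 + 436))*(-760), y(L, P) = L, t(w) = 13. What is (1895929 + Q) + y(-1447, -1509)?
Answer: 1952622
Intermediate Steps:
Q = 58140 (Q = -(-3*13 + (-91 + 436))*(-760)/4 = -(-39 + 345)*(-760)/4 = -153*(-760)/2 = -¼*(-232560) = 58140)
(1895929 + Q) + y(-1447, -1509) = (1895929 + 58140) - 1447 = 1954069 - 1447 = 1952622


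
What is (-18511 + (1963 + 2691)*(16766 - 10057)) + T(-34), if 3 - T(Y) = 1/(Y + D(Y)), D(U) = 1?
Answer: 1029770875/33 ≈ 3.1205e+7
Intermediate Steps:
T(Y) = 3 - 1/(1 + Y) (T(Y) = 3 - 1/(Y + 1) = 3 - 1/(1 + Y))
(-18511 + (1963 + 2691)*(16766 - 10057)) + T(-34) = (-18511 + (1963 + 2691)*(16766 - 10057)) + (2 + 3*(-34))/(1 - 34) = (-18511 + 4654*6709) + (2 - 102)/(-33) = (-18511 + 31223686) - 1/33*(-100) = 31205175 + 100/33 = 1029770875/33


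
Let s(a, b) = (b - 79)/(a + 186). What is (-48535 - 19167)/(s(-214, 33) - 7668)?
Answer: 947828/107329 ≈ 8.8311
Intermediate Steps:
s(a, b) = (-79 + b)/(186 + a)
(-48535 - 19167)/(s(-214, 33) - 7668) = (-48535 - 19167)/((-79 + 33)/(186 - 214) - 7668) = -67702/(-46/(-28) - 7668) = -67702/(-1/28*(-46) - 7668) = -67702/(23/14 - 7668) = -67702/(-107329/14) = -67702*(-14/107329) = 947828/107329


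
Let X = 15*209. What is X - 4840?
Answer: -1705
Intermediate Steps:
X = 3135
X - 4840 = 3135 - 4840 = -1705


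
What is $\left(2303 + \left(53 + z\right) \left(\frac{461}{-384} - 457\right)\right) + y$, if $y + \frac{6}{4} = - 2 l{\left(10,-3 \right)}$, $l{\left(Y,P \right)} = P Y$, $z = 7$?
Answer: $- \frac{804177}{32} \approx -25131.0$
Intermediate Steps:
$y = \frac{117}{2}$ ($y = - \frac{3}{2} - 2 \left(\left(-3\right) 10\right) = - \frac{3}{2} - -60 = - \frac{3}{2} + 60 = \frac{117}{2} \approx 58.5$)
$\left(2303 + \left(53 + z\right) \left(\frac{461}{-384} - 457\right)\right) + y = \left(2303 + \left(53 + 7\right) \left(\frac{461}{-384} - 457\right)\right) + \frac{117}{2} = \left(2303 + 60 \left(461 \left(- \frac{1}{384}\right) - 457\right)\right) + \frac{117}{2} = \left(2303 + 60 \left(- \frac{461}{384} - 457\right)\right) + \frac{117}{2} = \left(2303 + 60 \left(- \frac{175949}{384}\right)\right) + \frac{117}{2} = \left(2303 - \frac{879745}{32}\right) + \frac{117}{2} = - \frac{806049}{32} + \frac{117}{2} = - \frac{804177}{32}$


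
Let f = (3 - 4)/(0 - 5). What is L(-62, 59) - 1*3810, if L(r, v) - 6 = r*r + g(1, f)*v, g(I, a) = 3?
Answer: 217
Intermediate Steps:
f = ⅕ (f = -1/(-5) = -1*(-⅕) = ⅕ ≈ 0.20000)
L(r, v) = 6 + r² + 3*v (L(r, v) = 6 + (r*r + 3*v) = 6 + (r² + 3*v) = 6 + r² + 3*v)
L(-62, 59) - 1*3810 = (6 + (-62)² + 3*59) - 1*3810 = (6 + 3844 + 177) - 3810 = 4027 - 3810 = 217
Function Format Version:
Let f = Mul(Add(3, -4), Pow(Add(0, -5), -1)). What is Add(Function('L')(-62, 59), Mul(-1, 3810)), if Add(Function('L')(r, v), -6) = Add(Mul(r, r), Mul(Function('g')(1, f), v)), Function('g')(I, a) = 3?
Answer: 217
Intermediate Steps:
f = Rational(1, 5) (f = Mul(-1, Pow(-5, -1)) = Mul(-1, Rational(-1, 5)) = Rational(1, 5) ≈ 0.20000)
Function('L')(r, v) = Add(6, Pow(r, 2), Mul(3, v)) (Function('L')(r, v) = Add(6, Add(Mul(r, r), Mul(3, v))) = Add(6, Add(Pow(r, 2), Mul(3, v))) = Add(6, Pow(r, 2), Mul(3, v)))
Add(Function('L')(-62, 59), Mul(-1, 3810)) = Add(Add(6, Pow(-62, 2), Mul(3, 59)), Mul(-1, 3810)) = Add(Add(6, 3844, 177), -3810) = Add(4027, -3810) = 217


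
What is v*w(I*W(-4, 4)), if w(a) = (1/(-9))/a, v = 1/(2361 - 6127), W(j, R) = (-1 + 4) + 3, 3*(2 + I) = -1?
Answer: -1/474516 ≈ -2.1074e-6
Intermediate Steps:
I = -7/3 (I = -2 + (1/3)*(-1) = -2 - 1/3 = -7/3 ≈ -2.3333)
W(j, R) = 6 (W(j, R) = 3 + 3 = 6)
v = -1/3766 (v = 1/(-3766) = -1/3766 ≈ -0.00026553)
w(a) = -1/(9*a) (w(a) = (1*(-1/9))/a = -1/(9*a))
v*w(I*W(-4, 4)) = -(-1)/(33894*((-7/3*6))) = -(-1)/(33894*(-14)) = -(-1)*(-1)/(33894*14) = -1/3766*1/126 = -1/474516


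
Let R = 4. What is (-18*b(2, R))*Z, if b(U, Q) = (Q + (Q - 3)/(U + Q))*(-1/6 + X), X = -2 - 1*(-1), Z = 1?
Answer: 175/2 ≈ 87.500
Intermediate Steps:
X = -1 (X = -2 + 1 = -1)
b(U, Q) = -7*Q/6 - 7*(-3 + Q)/(6*(Q + U)) (b(U, Q) = (Q + (Q - 3)/(U + Q))*(-1/6 - 1) = (Q + (-3 + Q)/(Q + U))*(-1*⅙ - 1) = (Q + (-3 + Q)/(Q + U))*(-⅙ - 1) = (Q + (-3 + Q)/(Q + U))*(-7/6) = -7*Q/6 - 7*(-3 + Q)/(6*(Q + U)))
(-18*b(2, R))*Z = -21*(3 - 1*4 - 1*4² - 1*4*2)/(4 + 2)*1 = -21*(3 - 4 - 1*16 - 8)/6*1 = -21*(3 - 4 - 16 - 8)/6*1 = -21*(-25)/6*1 = -18*(-175/36)*1 = (175/2)*1 = 175/2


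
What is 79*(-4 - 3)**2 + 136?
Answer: 4007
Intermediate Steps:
79*(-4 - 3)**2 + 136 = 79*(-7)**2 + 136 = 79*49 + 136 = 3871 + 136 = 4007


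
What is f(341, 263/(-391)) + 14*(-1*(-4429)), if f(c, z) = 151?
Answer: 62157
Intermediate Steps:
f(341, 263/(-391)) + 14*(-1*(-4429)) = 151 + 14*(-1*(-4429)) = 151 + 14*4429 = 151 + 62006 = 62157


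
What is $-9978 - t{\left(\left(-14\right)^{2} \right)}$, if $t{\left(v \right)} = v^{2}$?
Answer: $-48394$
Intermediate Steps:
$-9978 - t{\left(\left(-14\right)^{2} \right)} = -9978 - \left(\left(-14\right)^{2}\right)^{2} = -9978 - 196^{2} = -9978 - 38416 = -48394$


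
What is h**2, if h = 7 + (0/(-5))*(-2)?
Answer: 49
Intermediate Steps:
h = 7 (h = 7 + (0*(-1/5))*(-2) = 7 + 0*(-2) = 7 + 0 = 7)
h**2 = 7**2 = 49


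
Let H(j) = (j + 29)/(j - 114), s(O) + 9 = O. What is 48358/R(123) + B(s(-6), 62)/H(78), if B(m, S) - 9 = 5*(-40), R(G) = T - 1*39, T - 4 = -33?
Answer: -2353369/3638 ≈ -646.89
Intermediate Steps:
T = -29 (T = 4 - 33 = -29)
s(O) = -9 + O
R(G) = -68 (R(G) = -29 - 1*39 = -29 - 39 = -68)
H(j) = (29 + j)/(-114 + j)
B(m, S) = -191 (B(m, S) = 9 + 5*(-40) = 9 - 200 = -191)
48358/R(123) + B(s(-6), 62)/H(78) = 48358/(-68) - 191*(-114 + 78)/(29 + 78) = 48358*(-1/68) - 191/(107/(-36)) = -24179/34 - 191/((-1/36*107)) = -24179/34 - 191/(-107/36) = -24179/34 - 191*(-36/107) = -24179/34 + 6876/107 = -2353369/3638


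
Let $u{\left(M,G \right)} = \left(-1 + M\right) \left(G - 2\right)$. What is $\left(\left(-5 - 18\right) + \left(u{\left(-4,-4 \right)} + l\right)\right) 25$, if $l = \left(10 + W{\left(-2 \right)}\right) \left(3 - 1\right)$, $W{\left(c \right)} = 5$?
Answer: $925$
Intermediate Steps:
$l = 30$ ($l = \left(10 + 5\right) \left(3 - 1\right) = 15 \cdot 2 = 30$)
$u{\left(M,G \right)} = \left(-1 + M\right) \left(-2 + G\right)$
$\left(\left(-5 - 18\right) + \left(u{\left(-4,-4 \right)} + l\right)\right) 25 = \left(\left(-5 - 18\right) + \left(\left(2 - -4 - -8 - -16\right) + 30\right)\right) 25 = \left(\left(-5 - 18\right) + \left(\left(2 + 4 + 8 + 16\right) + 30\right)\right) 25 = \left(-23 + \left(30 + 30\right)\right) 25 = \left(-23 + 60\right) 25 = 37 \cdot 25 = 925$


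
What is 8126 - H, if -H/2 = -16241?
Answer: -24356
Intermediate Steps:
H = 32482 (H = -2*(-16241) = 32482)
8126 - H = 8126 - 1*32482 = 8126 - 32482 = -24356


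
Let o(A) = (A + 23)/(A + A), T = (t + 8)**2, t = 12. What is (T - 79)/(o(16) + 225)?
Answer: 3424/2413 ≈ 1.4190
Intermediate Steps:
T = 400 (T = (12 + 8)**2 = 20**2 = 400)
o(A) = (23 + A)/(2*A) (o(A) = (23 + A)/((2*A)) = (23 + A)*(1/(2*A)) = (23 + A)/(2*A))
(T - 79)/(o(16) + 225) = (400 - 79)/((1/2)*(23 + 16)/16 + 225) = 321/((1/2)*(1/16)*39 + 225) = 321/(39/32 + 225) = 321/(7239/32) = 321*(32/7239) = 3424/2413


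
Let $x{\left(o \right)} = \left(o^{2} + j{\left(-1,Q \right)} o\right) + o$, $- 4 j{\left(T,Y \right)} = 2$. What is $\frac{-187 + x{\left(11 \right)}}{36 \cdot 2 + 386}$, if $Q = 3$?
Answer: $- \frac{121}{916} \approx -0.1321$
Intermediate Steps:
$j{\left(T,Y \right)} = - \frac{1}{2}$ ($j{\left(T,Y \right)} = \left(- \frac{1}{4}\right) 2 = - \frac{1}{2}$)
$x{\left(o \right)} = o^{2} + \frac{o}{2}$ ($x{\left(o \right)} = \left(o^{2} - \frac{o}{2}\right) + o = o^{2} + \frac{o}{2}$)
$\frac{-187 + x{\left(11 \right)}}{36 \cdot 2 + 386} = \frac{-187 + 11 \left(\frac{1}{2} + 11\right)}{36 \cdot 2 + 386} = \frac{-187 + 11 \cdot \frac{23}{2}}{72 + 386} = \frac{-187 + \frac{253}{2}}{458} = \left(- \frac{121}{2}\right) \frac{1}{458} = - \frac{121}{916}$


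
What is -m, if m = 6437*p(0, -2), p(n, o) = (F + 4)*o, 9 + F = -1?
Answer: -77244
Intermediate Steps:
F = -10 (F = -9 - 1 = -10)
p(n, o) = -6*o (p(n, o) = (-10 + 4)*o = -6*o)
m = 77244 (m = 6437*(-6*(-2)) = 6437*12 = 77244)
-m = -1*77244 = -77244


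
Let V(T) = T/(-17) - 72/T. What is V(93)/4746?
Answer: -1097/833714 ≈ -0.0013158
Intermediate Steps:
V(T) = -72/T - T/17 (V(T) = T*(-1/17) - 72/T = -T/17 - 72/T = -72/T - T/17)
V(93)/4746 = (-72/93 - 1/17*93)/4746 = (-72*1/93 - 93/17)*(1/4746) = (-24/31 - 93/17)*(1/4746) = -3291/527*1/4746 = -1097/833714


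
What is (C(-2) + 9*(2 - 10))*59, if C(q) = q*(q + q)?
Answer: -3776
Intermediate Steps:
C(q) = 2*q**2 (C(q) = q*(2*q) = 2*q**2)
(C(-2) + 9*(2 - 10))*59 = (2*(-2)**2 + 9*(2 - 10))*59 = (2*4 + 9*(-8))*59 = (8 - 72)*59 = -64*59 = -3776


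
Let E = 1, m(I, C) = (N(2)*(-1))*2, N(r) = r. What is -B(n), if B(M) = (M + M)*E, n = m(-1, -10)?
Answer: 8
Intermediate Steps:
m(I, C) = -4 (m(I, C) = (2*(-1))*2 = -2*2 = -4)
n = -4
B(M) = 2*M (B(M) = (M + M)*1 = (2*M)*1 = 2*M)
-B(n) = -2*(-4) = -1*(-8) = 8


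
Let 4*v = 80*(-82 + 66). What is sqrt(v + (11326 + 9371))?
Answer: sqrt(20377) ≈ 142.75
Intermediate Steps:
v = -320 (v = (80*(-82 + 66))/4 = (80*(-16))/4 = (1/4)*(-1280) = -320)
sqrt(v + (11326 + 9371)) = sqrt(-320 + (11326 + 9371)) = sqrt(-320 + 20697) = sqrt(20377)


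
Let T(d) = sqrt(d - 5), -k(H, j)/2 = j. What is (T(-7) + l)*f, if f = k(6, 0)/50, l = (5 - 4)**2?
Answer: 0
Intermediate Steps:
k(H, j) = -2*j
T(d) = sqrt(-5 + d)
l = 1 (l = 1**2 = 1)
f = 0 (f = -2*0/50 = 0*(1/50) = 0)
(T(-7) + l)*f = (sqrt(-5 - 7) + 1)*0 = (sqrt(-12) + 1)*0 = (2*I*sqrt(3) + 1)*0 = (1 + 2*I*sqrt(3))*0 = 0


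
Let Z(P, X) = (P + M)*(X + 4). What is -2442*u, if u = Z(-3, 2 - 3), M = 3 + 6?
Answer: -43956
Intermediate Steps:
M = 9
Z(P, X) = (4 + X)*(9 + P) (Z(P, X) = (P + 9)*(X + 4) = (9 + P)*(4 + X) = (4 + X)*(9 + P))
u = 18 (u = 36 + 4*(-3) + 9*(2 - 3) - 3*(2 - 3) = 36 - 12 + 9*(-1) - 3*(-1) = 36 - 12 - 9 + 3 = 18)
-2442*u = -2442*18 = -43956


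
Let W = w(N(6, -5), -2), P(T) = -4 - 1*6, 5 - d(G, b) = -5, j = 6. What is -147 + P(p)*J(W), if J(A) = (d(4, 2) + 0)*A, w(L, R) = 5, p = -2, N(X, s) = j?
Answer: -647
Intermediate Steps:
d(G, b) = 10 (d(G, b) = 5 - 1*(-5) = 5 + 5 = 10)
N(X, s) = 6
P(T) = -10 (P(T) = -4 - 6 = -10)
W = 5
J(A) = 10*A (J(A) = (10 + 0)*A = 10*A)
-147 + P(p)*J(W) = -147 - 100*5 = -147 - 10*50 = -147 - 500 = -647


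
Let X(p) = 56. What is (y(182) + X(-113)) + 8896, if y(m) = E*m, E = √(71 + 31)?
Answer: 8952 + 182*√102 ≈ 10790.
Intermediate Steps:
E = √102 ≈ 10.100
y(m) = m*√102 (y(m) = √102*m = m*√102)
(y(182) + X(-113)) + 8896 = (182*√102 + 56) + 8896 = (56 + 182*√102) + 8896 = 8952 + 182*√102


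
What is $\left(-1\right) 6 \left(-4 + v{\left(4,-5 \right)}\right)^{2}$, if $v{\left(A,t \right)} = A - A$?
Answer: $-96$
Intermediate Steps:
$v{\left(A,t \right)} = 0$
$\left(-1\right) 6 \left(-4 + v{\left(4,-5 \right)}\right)^{2} = \left(-1\right) 6 \left(-4 + 0\right)^{2} = - 6 \left(-4\right)^{2} = \left(-6\right) 16 = -96$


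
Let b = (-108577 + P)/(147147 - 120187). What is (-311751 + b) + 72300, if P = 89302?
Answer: -1291123647/5392 ≈ -2.3945e+5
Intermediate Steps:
b = -3855/5392 (b = (-108577 + 89302)/(147147 - 120187) = -19275/26960 = -19275*1/26960 = -3855/5392 ≈ -0.71495)
(-311751 + b) + 72300 = (-311751 - 3855/5392) + 72300 = -1680965247/5392 + 72300 = -1291123647/5392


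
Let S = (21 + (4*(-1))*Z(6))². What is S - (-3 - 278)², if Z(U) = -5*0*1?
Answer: -78520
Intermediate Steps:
Z(U) = 0 (Z(U) = 0*1 = 0)
S = 441 (S = (21 + (4*(-1))*0)² = (21 - 4*0)² = (21 + 0)² = 21² = 441)
S - (-3 - 278)² = 441 - (-3 - 278)² = 441 - 1*(-281)² = 441 - 1*78961 = 441 - 78961 = -78520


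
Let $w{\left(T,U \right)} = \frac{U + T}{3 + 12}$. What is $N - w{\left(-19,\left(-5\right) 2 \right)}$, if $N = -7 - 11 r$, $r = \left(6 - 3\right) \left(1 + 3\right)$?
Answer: $- \frac{2056}{15} \approx -137.07$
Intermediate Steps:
$r = 12$ ($r = 3 \cdot 4 = 12$)
$N = -139$ ($N = -7 - 132 = -139$)
$w{\left(T,U \right)} = \frac{T}{15} + \frac{U}{15}$ ($w{\left(T,U \right)} = \frac{T + U}{15} = \left(T + U\right) \frac{1}{15} = \frac{T}{15} + \frac{U}{15}$)
$N - w{\left(-19,\left(-5\right) 2 \right)} = -139 - \left(\frac{1}{15} \left(-19\right) + \frac{\left(-5\right) 2}{15}\right) = -139 - \left(- \frac{19}{15} + \frac{1}{15} \left(-10\right)\right) = -139 - \left(- \frac{19}{15} - \frac{2}{3}\right) = -139 - - \frac{29}{15} = -139 + \frac{29}{15} = - \frac{2056}{15}$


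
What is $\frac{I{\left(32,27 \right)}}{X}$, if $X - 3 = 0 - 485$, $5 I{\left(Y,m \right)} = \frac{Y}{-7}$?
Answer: $\frac{16}{8435} \approx 0.0018969$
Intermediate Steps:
$I{\left(Y,m \right)} = - \frac{Y}{35}$ ($I{\left(Y,m \right)} = \frac{Y \frac{1}{-7}}{5} = \frac{Y \left(- \frac{1}{7}\right)}{5} = \frac{\left(- \frac{1}{7}\right) Y}{5} = - \frac{Y}{35}$)
$X = -482$ ($X = 3 + \left(0 - 485\right) = 3 - 485 = -482$)
$\frac{I{\left(32,27 \right)}}{X} = \frac{\left(- \frac{1}{35}\right) 32}{-482} = \left(- \frac{32}{35}\right) \left(- \frac{1}{482}\right) = \frac{16}{8435}$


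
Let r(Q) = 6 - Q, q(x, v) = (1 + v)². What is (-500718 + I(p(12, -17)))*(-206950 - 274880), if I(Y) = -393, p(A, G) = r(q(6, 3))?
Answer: 241450313130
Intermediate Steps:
p(A, G) = -10 (p(A, G) = 6 - (1 + 3)² = 6 - 1*4² = 6 - 1*16 = 6 - 16 = -10)
(-500718 + I(p(12, -17)))*(-206950 - 274880) = (-500718 - 393)*(-206950 - 274880) = -501111*(-481830) = 241450313130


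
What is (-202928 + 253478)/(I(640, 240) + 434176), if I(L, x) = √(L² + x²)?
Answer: 28577600/245453557 - 42125*√73/1963628456 ≈ 0.11624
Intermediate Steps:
(-202928 + 253478)/(I(640, 240) + 434176) = (-202928 + 253478)/(√(640² + 240²) + 434176) = 50550/(√(409600 + 57600) + 434176) = 50550/(√467200 + 434176) = 50550/(80*√73 + 434176) = 50550/(434176 + 80*√73)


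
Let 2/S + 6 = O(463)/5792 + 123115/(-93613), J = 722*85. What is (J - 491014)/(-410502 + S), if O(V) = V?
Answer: 842742030828814/805195748328983 ≈ 1.0466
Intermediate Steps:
J = 61370
S = -1084412992/3922978237 (S = 2/(-6 + (463/5792 + 123115/(-93613))) = 2/(-6 + (463*(1/5792) + 123115*(-1/93613))) = 2/(-6 + (463/5792 - 123115/93613)) = 2/(-6 - 669739261/542206496) = 2/(-3922978237/542206496) = 2*(-542206496/3922978237) = -1084412992/3922978237 ≈ -0.27643)
(J - 491014)/(-410502 + S) = (61370 - 491014)/(-410502 - 1084412992/3922978237) = -429644/(-1610391496657966/3922978237) = -429644*(-3922978237/1610391496657966) = 842742030828814/805195748328983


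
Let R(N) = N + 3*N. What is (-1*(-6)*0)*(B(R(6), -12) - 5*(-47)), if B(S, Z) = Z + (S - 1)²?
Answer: 0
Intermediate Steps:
R(N) = 4*N
B(S, Z) = Z + (-1 + S)²
(-1*(-6)*0)*(B(R(6), -12) - 5*(-47)) = (-1*(-6)*0)*((-12 + (-1 + 4*6)²) - 5*(-47)) = (6*0)*((-12 + (-1 + 24)²) + 235) = 0*((-12 + 23²) + 235) = 0*((-12 + 529) + 235) = 0*(517 + 235) = 0*752 = 0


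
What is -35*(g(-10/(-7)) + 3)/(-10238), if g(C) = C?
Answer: 155/10238 ≈ 0.015140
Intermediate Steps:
-35*(g(-10/(-7)) + 3)/(-10238) = -35*(-10/(-7) + 3)/(-10238) = -35*(-10*(-1/7) + 3)*(-1/10238) = -35*(10/7 + 3)*(-1/10238) = -35*31/7*(-1/10238) = -155*(-1/10238) = 155/10238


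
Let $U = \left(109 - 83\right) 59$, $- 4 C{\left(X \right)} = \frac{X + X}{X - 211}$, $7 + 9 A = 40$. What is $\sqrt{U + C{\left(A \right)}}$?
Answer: $\frac{\sqrt{593483477}}{622} \approx 39.166$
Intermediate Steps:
$A = \frac{11}{3}$ ($A = - \frac{7}{9} + \frac{1}{9} \cdot 40 = - \frac{7}{9} + \frac{40}{9} = \frac{11}{3} \approx 3.6667$)
$C{\left(X \right)} = - \frac{X}{2 \left(-211 + X\right)}$ ($C{\left(X \right)} = - \frac{\left(X + X\right) \frac{1}{X - 211}}{4} = - \frac{2 X \frac{1}{-211 + X}}{4} = - \frac{X}{2 \left(-211 + X\right)}$)
$U = 1534$ ($U = 26 \cdot 59 = 1534$)
$\sqrt{U + C{\left(A \right)}} = \sqrt{1534 - \frac{11}{3 \left(-422 + 2 \cdot \frac{11}{3}\right)}} = \sqrt{1534 - \frac{11}{3 \left(-422 + \frac{22}{3}\right)}} = \sqrt{1534 - \frac{11}{3 \left(- \frac{1244}{3}\right)}} = \sqrt{1534 - \frac{11}{3} \left(- \frac{3}{1244}\right)} = \sqrt{1534 + \frac{11}{1244}} = \sqrt{\frac{1908307}{1244}} = \frac{\sqrt{593483477}}{622}$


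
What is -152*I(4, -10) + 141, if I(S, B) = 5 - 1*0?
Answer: -619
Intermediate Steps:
I(S, B) = 5 (I(S, B) = 5 + 0 = 5)
-152*I(4, -10) + 141 = -152*5 + 141 = -760 + 141 = -619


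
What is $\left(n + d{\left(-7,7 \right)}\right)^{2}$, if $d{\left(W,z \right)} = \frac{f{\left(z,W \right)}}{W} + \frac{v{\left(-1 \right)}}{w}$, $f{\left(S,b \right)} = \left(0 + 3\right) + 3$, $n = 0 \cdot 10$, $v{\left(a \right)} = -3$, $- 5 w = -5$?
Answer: $\frac{729}{49} \approx 14.878$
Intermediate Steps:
$w = 1$ ($w = \left(- \frac{1}{5}\right) \left(-5\right) = 1$)
$n = 0$
$f{\left(S,b \right)} = 6$ ($f{\left(S,b \right)} = 3 + 3 = 6$)
$d{\left(W,z \right)} = -3 + \frac{6}{W}$ ($d{\left(W,z \right)} = \frac{6}{W} - \frac{3}{1} = \frac{6}{W} - 3 = -3 + \frac{6}{W}$)
$\left(n + d{\left(-7,7 \right)}\right)^{2} = \left(0 - \left(3 - \frac{6}{-7}\right)\right)^{2} = \left(0 + \left(-3 + 6 \left(- \frac{1}{7}\right)\right)\right)^{2} = \left(0 - \frac{27}{7}\right)^{2} = \left(- \frac{27}{7}\right)^{2} = \frac{729}{49}$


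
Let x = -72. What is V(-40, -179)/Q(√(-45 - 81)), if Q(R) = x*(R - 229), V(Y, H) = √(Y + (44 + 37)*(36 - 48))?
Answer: -√3542/630804 + 229*I*√253/1892412 ≈ -9.4347e-5 + 0.0019248*I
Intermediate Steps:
V(Y, H) = √(-972 + Y) (V(Y, H) = √(Y + 81*(-12)) = √(Y - 972) = √(-972 + Y))
Q(R) = 16488 - 72*R (Q(R) = -72*(R - 229) = -72*(-229 + R) = 16488 - 72*R)
V(-40, -179)/Q(√(-45 - 81)) = √(-972 - 40)/(16488 - 72*√(-45 - 81)) = √(-1012)/(16488 - 216*I*√14) = (2*I*√253)/(16488 - 216*I*√14) = 2*I*√253/(16488 - 216*I*√14)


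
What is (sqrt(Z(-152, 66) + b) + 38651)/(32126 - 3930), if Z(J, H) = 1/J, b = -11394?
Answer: 38651/28196 + I*sqrt(65811782)/2142896 ≈ 1.3708 + 0.0037857*I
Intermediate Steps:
(sqrt(Z(-152, 66) + b) + 38651)/(32126 - 3930) = (sqrt(1/(-152) - 11394) + 38651)/(32126 - 3930) = (sqrt(-1/152 - 11394) + 38651)/28196 = (sqrt(-1731889/152) + 38651)*(1/28196) = (I*sqrt(65811782)/76 + 38651)*(1/28196) = (38651 + I*sqrt(65811782)/76)*(1/28196) = 38651/28196 + I*sqrt(65811782)/2142896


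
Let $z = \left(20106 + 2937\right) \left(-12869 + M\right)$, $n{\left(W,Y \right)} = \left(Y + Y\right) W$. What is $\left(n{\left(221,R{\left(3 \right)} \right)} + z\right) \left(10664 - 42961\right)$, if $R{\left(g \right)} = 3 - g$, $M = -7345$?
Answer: $15043658450994$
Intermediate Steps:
$n{\left(W,Y \right)} = 2 W Y$ ($n{\left(W,Y \right)} = 2 Y W = 2 W Y$)
$z = -465791202$ ($z = \left(20106 + 2937\right) \left(-12869 - 7345\right) = 23043 \left(-20214\right) = -465791202$)
$\left(n{\left(221,R{\left(3 \right)} \right)} + z\right) \left(10664 - 42961\right) = \left(2 \cdot 221 \left(3 - 3\right) - 465791202\right) \left(10664 - 42961\right) = \left(2 \cdot 221 \left(3 - 3\right) - 465791202\right) \left(-32297\right) = \left(2 \cdot 221 \cdot 0 - 465791202\right) \left(-32297\right) = \left(0 - 465791202\right) \left(-32297\right) = \left(-465791202\right) \left(-32297\right) = 15043658450994$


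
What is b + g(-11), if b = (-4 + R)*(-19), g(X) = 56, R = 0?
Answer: 132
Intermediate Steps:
b = 76 (b = (-4 + 0)*(-19) = -4*(-19) = 76)
b + g(-11) = 76 + 56 = 132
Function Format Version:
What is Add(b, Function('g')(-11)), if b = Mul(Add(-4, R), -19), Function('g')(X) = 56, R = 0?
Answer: 132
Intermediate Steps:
b = 76 (b = Mul(Add(-4, 0), -19) = Mul(-4, -19) = 76)
Add(b, Function('g')(-11)) = Add(76, 56) = 132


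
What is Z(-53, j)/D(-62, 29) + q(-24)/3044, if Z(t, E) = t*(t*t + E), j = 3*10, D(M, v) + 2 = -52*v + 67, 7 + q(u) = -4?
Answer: 458005675/4392492 ≈ 104.27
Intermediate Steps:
q(u) = -11 (q(u) = -7 - 4 = -11)
D(M, v) = 65 - 52*v (D(M, v) = -2 + (-52*v + 67) = -2 + (67 - 52*v) = 65 - 52*v)
j = 30
Z(t, E) = t*(E + t²) (Z(t, E) = t*(t² + E) = t*(E + t²))
Z(-53, j)/D(-62, 29) + q(-24)/3044 = (-53*(30 + (-53)²))/(65 - 52*29) - 11/3044 = (-53*(30 + 2809))/(65 - 1508) - 11*1/3044 = -53*2839/(-1443) - 11/3044 = -150467*(-1/1443) - 11/3044 = 150467/1443 - 11/3044 = 458005675/4392492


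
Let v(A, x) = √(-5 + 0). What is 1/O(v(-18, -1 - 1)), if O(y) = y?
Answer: -I*√5/5 ≈ -0.44721*I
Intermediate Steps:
v(A, x) = I*√5 (v(A, x) = √(-5) = I*√5)
1/O(v(-18, -1 - 1)) = 1/(I*√5) = -I*√5/5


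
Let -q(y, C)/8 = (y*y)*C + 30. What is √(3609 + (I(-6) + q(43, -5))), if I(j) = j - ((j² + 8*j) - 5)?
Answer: 2*√19335 ≈ 278.10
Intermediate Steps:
I(j) = 5 - j² - 7*j (I(j) = j - (-5 + j² + 8*j) = j + (5 - j² - 8*j) = 5 - j² - 7*j)
q(y, C) = -240 - 8*C*y² (q(y, C) = -8*((y*y)*C + 30) = -8*(y²*C + 30) = -8*(C*y² + 30) = -8*(30 + C*y²) = -240 - 8*C*y²)
√(3609 + (I(-6) + q(43, -5))) = √(3609 + ((5 - 1*(-6)² - 7*(-6)) + (-240 - 8*(-5)*43²))) = √(3609 + ((5 - 1*36 + 42) + (-240 - 8*(-5)*1849))) = √(3609 + ((5 - 36 + 42) + (-240 + 73960))) = √(3609 + (11 + 73720)) = √(3609 + 73731) = √77340 = 2*√19335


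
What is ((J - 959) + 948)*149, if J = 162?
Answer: 22499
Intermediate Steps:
((J - 959) + 948)*149 = ((162 - 959) + 948)*149 = (-797 + 948)*149 = 151*149 = 22499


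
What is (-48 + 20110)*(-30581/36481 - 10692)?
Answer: -7825893956846/36481 ≈ -2.1452e+8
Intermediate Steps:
(-48 + 20110)*(-30581/36481 - 10692) = 20062*(-30581*1/36481 - 10692) = 20062*(-30581/36481 - 10692) = 20062*(-390085433/36481) = -7825893956846/36481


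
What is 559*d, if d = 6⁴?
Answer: 724464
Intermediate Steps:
d = 1296
559*d = 559*1296 = 724464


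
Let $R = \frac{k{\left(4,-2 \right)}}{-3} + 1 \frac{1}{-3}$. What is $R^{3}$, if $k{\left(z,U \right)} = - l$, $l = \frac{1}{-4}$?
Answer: $- \frac{125}{1728} \approx -0.072338$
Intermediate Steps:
$l = - \frac{1}{4} \approx -0.25$
$k{\left(z,U \right)} = \frac{1}{4}$ ($k{\left(z,U \right)} = \left(-1\right) \left(- \frac{1}{4}\right) = \frac{1}{4}$)
$R = - \frac{5}{12}$ ($R = \frac{1}{4 \left(-3\right)} + 1 \frac{1}{-3} = \frac{1}{4} \left(- \frac{1}{3}\right) + 1 \left(- \frac{1}{3}\right) = - \frac{1}{12} - \frac{1}{3} = - \frac{5}{12} \approx -0.41667$)
$R^{3} = \left(- \frac{5}{12}\right)^{3} = - \frac{125}{1728}$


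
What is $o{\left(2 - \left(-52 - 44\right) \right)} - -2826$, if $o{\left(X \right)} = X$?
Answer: $2924$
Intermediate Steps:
$o{\left(2 - \left(-52 - 44\right) \right)} - -2826 = \left(2 - \left(-52 - 44\right)\right) - -2826 = \left(2 - \left(-52 - 44\right)\right) + 2826 = \left(2 - -96\right) + 2826 = \left(2 + 96\right) + 2826 = 98 + 2826 = 2924$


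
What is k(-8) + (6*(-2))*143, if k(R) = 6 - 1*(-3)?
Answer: -1707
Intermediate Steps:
k(R) = 9 (k(R) = 6 + 3 = 9)
k(-8) + (6*(-2))*143 = 9 + (6*(-2))*143 = 9 - 12*143 = 9 - 1716 = -1707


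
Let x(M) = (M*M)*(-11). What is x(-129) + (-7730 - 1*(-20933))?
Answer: -169848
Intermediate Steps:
x(M) = -11*M² (x(M) = M²*(-11) = -11*M²)
x(-129) + (-7730 - 1*(-20933)) = -11*(-129)² + (-7730 - 1*(-20933)) = -11*16641 + (-7730 + 20933) = -183051 + 13203 = -169848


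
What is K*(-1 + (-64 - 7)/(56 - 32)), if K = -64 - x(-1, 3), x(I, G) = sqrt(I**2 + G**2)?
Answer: 760/3 + 95*sqrt(10)/24 ≈ 265.85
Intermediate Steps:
x(I, G) = sqrt(G**2 + I**2)
K = -64 - sqrt(10) (K = -64 - sqrt(3**2 + (-1)**2) = -64 - sqrt(9 + 1) = -64 - sqrt(10) ≈ -67.162)
K*(-1 + (-64 - 7)/(56 - 32)) = (-64 - sqrt(10))*(-1 + (-64 - 7)/(56 - 32)) = (-64 - sqrt(10))*(-1 - 71/24) = (-64 - sqrt(10))*(-95/24) = 760/3 + 95*sqrt(10)/24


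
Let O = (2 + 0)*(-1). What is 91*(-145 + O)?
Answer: -13377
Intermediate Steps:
O = -2 (O = 2*(-1) = -2)
91*(-145 + O) = 91*(-145 - 2) = 91*(-147) = -13377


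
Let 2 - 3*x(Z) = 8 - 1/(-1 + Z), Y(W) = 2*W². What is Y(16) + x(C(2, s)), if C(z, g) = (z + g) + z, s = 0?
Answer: 4591/9 ≈ 510.11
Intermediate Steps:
C(z, g) = g + 2*z (C(z, g) = (g + z) + z = g + 2*z)
x(Z) = -2 + 1/(3*(-1 + Z)) (x(Z) = ⅔ - (8 - 1/(-1 + Z))/3 = ⅔ + (-8/3 + 1/(3*(-1 + Z))) = -2 + 1/(3*(-1 + Z)))
Y(16) + x(C(2, s)) = 2*16² + (7 - 6*(0 + 2*2))/(3*(-1 + (0 + 2*2))) = 2*256 + (7 - 6*(0 + 4))/(3*(-1 + (0 + 4))) = 512 + (7 - 6*4)/(3*(-1 + 4)) = 512 + (⅓)*(7 - 24)/3 = 512 + (⅓)*(⅓)*(-17) = 512 - 17/9 = 4591/9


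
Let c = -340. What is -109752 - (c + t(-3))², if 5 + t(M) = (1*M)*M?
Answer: -222648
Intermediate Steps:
t(M) = -5 + M² (t(M) = -5 + (1*M)*M = -5 + M*M = -5 + M²)
-109752 - (c + t(-3))² = -109752 - (-340 + (-5 + (-3)²))² = -109752 - (-340 + (-5 + 9))² = -109752 - (-340 + 4)² = -109752 - 1*(-336)² = -109752 - 1*112896 = -109752 - 112896 = -222648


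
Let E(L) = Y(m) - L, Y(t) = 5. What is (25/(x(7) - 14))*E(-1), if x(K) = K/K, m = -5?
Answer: -150/13 ≈ -11.538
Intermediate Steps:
x(K) = 1
E(L) = 5 - L
(25/(x(7) - 14))*E(-1) = (25/(1 - 14))*(5 - 1*(-1)) = (25/(-13))*(5 + 1) = (25*(-1/13))*6 = -25/13*6 = -150/13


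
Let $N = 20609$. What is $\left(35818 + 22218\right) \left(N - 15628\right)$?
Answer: $289077316$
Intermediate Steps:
$\left(35818 + 22218\right) \left(N - 15628\right) = \left(35818 + 22218\right) \left(20609 - 15628\right) = 58036 \cdot 4981 = 289077316$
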